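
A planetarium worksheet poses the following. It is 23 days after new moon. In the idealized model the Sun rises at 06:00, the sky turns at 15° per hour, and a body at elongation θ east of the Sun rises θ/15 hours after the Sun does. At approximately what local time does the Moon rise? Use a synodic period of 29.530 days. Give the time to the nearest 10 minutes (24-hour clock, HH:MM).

The Moon has covered 23/29.530 of its cycle, so θ ≈ 360° × 23/29.530 = 280.4°.
The Moon trails the Sun by θ/15 = 280.4/15 ≈ 18.69 hours.
06:00 + 18.693 h ≈ 00:42 → 00:40 to the nearest ten minutes.

00:40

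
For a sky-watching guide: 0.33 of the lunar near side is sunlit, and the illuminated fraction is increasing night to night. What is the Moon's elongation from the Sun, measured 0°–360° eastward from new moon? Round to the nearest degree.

70°

Invert f = (1 − cos θ)/2 to get cos θ = 1 − 2(0.33) = 0.340, hence θ₀ = arccos 0.340 = 70.1°.
Waxing ⇒ before full, so θ = 70.1°.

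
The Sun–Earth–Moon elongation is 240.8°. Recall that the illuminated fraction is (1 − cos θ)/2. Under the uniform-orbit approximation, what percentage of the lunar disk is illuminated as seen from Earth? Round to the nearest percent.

74%

f = (1 − cos 240.8°)/2 = (1 − (-0.488))/2 ≈ 0.744, i.e. 74%.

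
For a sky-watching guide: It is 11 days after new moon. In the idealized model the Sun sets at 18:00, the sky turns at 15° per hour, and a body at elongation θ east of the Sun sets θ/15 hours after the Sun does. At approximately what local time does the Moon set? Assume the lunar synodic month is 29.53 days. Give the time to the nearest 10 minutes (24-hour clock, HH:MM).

Elongation θ = 360° × 11/29.53 ≈ 134.1°.
At 15° of sky rotation per hour, 134.1° corresponds to a 8.94 h lag.
18:00 + 8.940 h ≈ 02:56 → 03:00 to the nearest ten minutes.

03:00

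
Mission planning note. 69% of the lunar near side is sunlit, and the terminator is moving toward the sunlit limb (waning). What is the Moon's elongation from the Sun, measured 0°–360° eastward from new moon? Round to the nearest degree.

cos θ = 1 − 2f = -0.380, giving a principal value of 112.3°.
Waning ⇒ past full, so θ = 360° − 112.3° = 247.7°.

248°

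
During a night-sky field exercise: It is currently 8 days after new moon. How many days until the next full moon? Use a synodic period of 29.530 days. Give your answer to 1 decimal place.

6.8 days

Full moon is 0.5 of the way through the cycle: age 0.5 × 29.530 = 14.765 d.
That is 14.765 − 8 = 6.765 days ahead.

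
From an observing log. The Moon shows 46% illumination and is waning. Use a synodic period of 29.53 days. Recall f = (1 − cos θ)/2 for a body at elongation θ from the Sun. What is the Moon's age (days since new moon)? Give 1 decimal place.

22.5 days

Invert f = (1 − cos θ)/2 to get cos θ = 1 − 2(0.46) = 0.080, hence θ₀ = arccos 0.080 = 85.4°.
Waning ⇒ past full, so θ = 360° − 85.4° = 274.6°.
Age = 29.53 × 274.6°/360° ≈ 22.52 days.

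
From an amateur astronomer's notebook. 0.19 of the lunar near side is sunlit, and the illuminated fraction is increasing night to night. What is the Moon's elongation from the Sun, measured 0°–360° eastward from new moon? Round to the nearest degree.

cos θ = 1 − 2f = 0.620, giving a principal value of 51.7°.
Before full moon the principal value applies: θ = 51.7°.

52°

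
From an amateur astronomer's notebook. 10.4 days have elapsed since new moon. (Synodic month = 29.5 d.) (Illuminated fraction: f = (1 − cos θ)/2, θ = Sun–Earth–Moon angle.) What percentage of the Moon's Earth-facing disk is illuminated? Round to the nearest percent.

Elongation θ = 360° × 10.4/29.5 ≈ 126.9°.
Illuminated fraction = (1 − cos 126.9°)/2 = (1 − (-0.601))/2 ≈ 0.800, so 80%.

80%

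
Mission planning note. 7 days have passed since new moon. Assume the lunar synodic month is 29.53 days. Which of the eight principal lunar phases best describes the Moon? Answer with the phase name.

first quarter

At 7/29.53 of the cycle, θ ≈ 85° — the first quarter range.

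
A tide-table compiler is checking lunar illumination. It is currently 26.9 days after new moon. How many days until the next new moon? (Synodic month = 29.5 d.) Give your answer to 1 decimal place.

The next new moon completes the synodic month: 29.5 − 26.9 = 2.600 days.

2.6 days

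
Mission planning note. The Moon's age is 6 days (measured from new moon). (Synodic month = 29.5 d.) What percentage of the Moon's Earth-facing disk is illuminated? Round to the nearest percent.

The Moon has covered 6/29.5 of its cycle, so θ ≈ 360° × 6/29.5 = 73.2°.
cos 73.2° = 0.289, so f = (1 − 0.289)/2 = 0.356, so 36%.

36%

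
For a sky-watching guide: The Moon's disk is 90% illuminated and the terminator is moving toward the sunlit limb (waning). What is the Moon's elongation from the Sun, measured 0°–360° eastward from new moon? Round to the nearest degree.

cos θ = 1 − 2f = -0.800, giving a principal value of 143.1°.
Waning ⇒ past full, so θ = 360° − 143.1° = 216.9°.

217°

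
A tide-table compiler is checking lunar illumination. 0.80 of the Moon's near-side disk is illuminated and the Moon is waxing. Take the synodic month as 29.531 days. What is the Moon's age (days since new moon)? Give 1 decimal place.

10.4 days

cos θ = 1 − 2f = -0.600, giving a principal value of 126.9°.
Before full moon the principal value applies: θ = 126.9°.
Age = 29.531 × 126.9°/360° ≈ 10.41 days.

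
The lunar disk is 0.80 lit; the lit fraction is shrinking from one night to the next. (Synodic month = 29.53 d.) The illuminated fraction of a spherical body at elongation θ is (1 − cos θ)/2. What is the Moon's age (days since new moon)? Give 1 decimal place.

From f = (1 − cos θ)/2: cos θ = 1 − 2×0.80 = -0.600; arccos → 126.9°.
A waning Moon lies in 180°–360°, so θ = 360° − 126.9° = 233.1°.
At 360°/29.53 d per day, 233.1° corresponds to 19.12 days.

19.1 days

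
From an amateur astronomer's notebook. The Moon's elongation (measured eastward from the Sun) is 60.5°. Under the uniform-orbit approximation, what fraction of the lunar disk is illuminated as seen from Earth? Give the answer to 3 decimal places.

Half-versine of 60.5°: (1 − 0.492)/2 = 0.254.

0.254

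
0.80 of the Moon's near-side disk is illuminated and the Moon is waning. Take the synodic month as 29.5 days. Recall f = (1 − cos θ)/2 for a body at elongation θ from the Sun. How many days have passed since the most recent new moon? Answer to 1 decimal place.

From f = (1 − cos θ)/2: cos θ = 1 − 2×0.80 = -0.600; arccos → 126.9°.
A waning Moon lies in 180°–360°, so θ = 360° − 126.9° = 233.1°.
That fraction of the synodic month is 233.1/360 × 29.5 d ≈ 19.10 d.

19.1 days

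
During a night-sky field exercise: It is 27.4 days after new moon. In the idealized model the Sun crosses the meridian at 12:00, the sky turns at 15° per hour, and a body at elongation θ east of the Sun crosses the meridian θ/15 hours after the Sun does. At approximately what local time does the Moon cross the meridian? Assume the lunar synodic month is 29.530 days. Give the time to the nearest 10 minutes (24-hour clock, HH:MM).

10:20

The Moon has covered 27.4/29.530 of its cycle, so θ ≈ 360° × 27.4/29.530 = 334.0°.
At 15° of sky rotation per hour, 334.0° corresponds to a 22.27 h lag.
12:00 + 22.269 h ≈ 10:16 → 10:20 to the nearest ten minutes.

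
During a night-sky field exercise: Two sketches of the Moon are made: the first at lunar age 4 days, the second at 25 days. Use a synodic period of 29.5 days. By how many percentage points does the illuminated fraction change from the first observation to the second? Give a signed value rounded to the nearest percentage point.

First observation: θ = 360°·4/29.5 = 48.8°, so f = 0.171.
Second observation: θ = 305.1°, f = 0.213.
Δf = 0.213 − 0.171 = +0.042, i.e. +4 pp.

+4 pp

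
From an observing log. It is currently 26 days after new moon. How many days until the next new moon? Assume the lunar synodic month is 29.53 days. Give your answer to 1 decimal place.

3.5 days

One full lunation from the last new moon is 29.53 d; remaining = 29.53 − 26 = 3.530 d.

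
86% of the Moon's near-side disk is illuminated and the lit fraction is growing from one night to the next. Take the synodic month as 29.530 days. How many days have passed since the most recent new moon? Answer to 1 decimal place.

11.2 days

Invert f = (1 − cos θ)/2 to get cos θ = 1 − 2(0.86) = -0.720, hence θ₀ = arccos -0.720 = 136.1°.
Before full moon the principal value applies: θ = 136.1°.
At 360°/29.530 d per day, 136.1° corresponds to 11.16 days.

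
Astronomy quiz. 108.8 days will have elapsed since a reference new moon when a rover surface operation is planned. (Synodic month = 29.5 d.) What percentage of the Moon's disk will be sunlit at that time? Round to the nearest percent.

Reduce mod P: 108.8 − 3×29.5 = 20.30 d into the current lunation.
Phase angle: θ = 360°·(20.30 d)/(29.5 d) = 247.7°.
cos 247.7° = (-0.379), so f = (1 − (-0.379))/2 = 0.689, so 69%.

69%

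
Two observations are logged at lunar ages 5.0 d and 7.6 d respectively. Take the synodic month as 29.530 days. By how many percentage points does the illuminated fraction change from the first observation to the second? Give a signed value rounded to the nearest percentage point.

θ₁ = 360° × 5.0/29.530 = 61.0°, f₁ = (1 − cos θ₁)/2 = 0.257.
θ₂ = 360° × 7.6/29.530 = 92.7°, f₂ = (1 − cos θ₂)/2 = 0.523.
Change = f₂ − f₁ = +0.266 → +27 percentage points.

+27 percentage points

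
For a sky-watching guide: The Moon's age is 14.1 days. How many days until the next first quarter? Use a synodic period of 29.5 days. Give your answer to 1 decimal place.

First quarter is 0.25 of the way through the cycle: age 0.25 × 29.5 = 7.375 d.
Already past this cycle's first quarter; the next is at 7.375 + 29.5 = 36.875 d, so 36.875 − 14.1 = 22.775 days.

22.8 days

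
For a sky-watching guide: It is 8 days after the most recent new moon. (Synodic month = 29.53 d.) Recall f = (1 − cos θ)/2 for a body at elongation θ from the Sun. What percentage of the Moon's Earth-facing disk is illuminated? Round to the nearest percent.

Elongation θ = 360° × 8/29.53 ≈ 97.5°.
cos 97.5° = (-0.131), so f = (1 − (-0.131))/2 = 0.566, so 57%.

57%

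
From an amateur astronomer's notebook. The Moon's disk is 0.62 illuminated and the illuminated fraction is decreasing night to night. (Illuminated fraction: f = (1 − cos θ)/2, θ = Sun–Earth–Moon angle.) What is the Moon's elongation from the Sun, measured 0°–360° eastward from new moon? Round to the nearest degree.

Invert f = (1 − cos θ)/2 to get cos θ = 1 − 2(0.62) = -0.240, hence θ₀ = arccos -0.240 = 103.9°.
Since the Moon is past full (waning), take the reflex angle: θ = 360° − 103.9° = 256.1°.

256°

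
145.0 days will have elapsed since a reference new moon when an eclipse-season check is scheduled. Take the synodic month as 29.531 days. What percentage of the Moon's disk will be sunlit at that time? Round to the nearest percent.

145.0 d spans 4 complete synodic months (4 × 29.531 = 118.12 d) plus 26.88 d.
Phase angle: θ = 360°·(26.88 d)/(29.531 d) = 327.6°.
With cos θ = 0.845, the lit fraction is (1 − 0.845)/2 ≈ 0.078, so 8%.

8%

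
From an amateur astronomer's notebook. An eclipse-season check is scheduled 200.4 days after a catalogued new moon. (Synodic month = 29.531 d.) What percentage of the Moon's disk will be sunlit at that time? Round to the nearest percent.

39%

200.4 d spans 6 complete synodic months (6 × 29.531 = 177.19 d) plus 23.21 d.
Phase angle: θ = 360°·(23.21 d)/(29.531 d) = 283.0°.
Illuminated fraction = (1 − cos 283.0°)/2 = (1 − 0.225)/2 ≈ 0.388, so 39%.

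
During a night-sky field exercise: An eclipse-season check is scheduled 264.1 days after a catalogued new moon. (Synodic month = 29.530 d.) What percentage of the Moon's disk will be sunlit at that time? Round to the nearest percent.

3%

Reduce mod P: 264.1 − 8×29.530 = 27.86 d into the current lunation.
The Moon has covered 27.86/29.530 of its cycle, so θ ≈ 360° × 27.86/29.530 = 339.6°.
cos 339.6° = 0.938, so f = (1 − 0.938)/2 = 0.031, so 3%.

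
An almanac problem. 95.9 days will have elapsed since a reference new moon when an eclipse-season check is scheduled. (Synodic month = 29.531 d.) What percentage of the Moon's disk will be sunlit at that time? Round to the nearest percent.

Reduce mod P: 95.9 − 3×29.531 = 7.31 d into the current lunation.
The Moon has covered 7.31/29.531 of its cycle, so θ ≈ 360° × 7.31/29.531 = 89.1°.
Illuminated fraction = (1 − cos 89.1°)/2 = (1 − 0.016)/2 ≈ 0.492, so 49%.

49%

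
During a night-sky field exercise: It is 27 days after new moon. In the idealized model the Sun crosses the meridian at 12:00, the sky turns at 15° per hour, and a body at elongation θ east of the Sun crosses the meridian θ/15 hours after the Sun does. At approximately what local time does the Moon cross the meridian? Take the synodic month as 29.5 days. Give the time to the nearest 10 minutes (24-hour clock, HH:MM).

The Moon has covered 27/29.5 of its cycle, so θ ≈ 360° × 27/29.5 = 329.5°.
At 15° of sky rotation per hour, 329.5° corresponds to a 21.97 h lag.
12:00 + 21.966 h ≈ 09:58 → 10:00 to the nearest ten minutes.

10:00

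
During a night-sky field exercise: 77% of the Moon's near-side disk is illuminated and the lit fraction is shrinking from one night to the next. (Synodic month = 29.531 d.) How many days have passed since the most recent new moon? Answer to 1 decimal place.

From f = (1 − cos θ)/2: cos θ = 1 − 2×0.77 = -0.540; arccos → 122.7°.
A waning Moon lies in 180°–360°, so θ = 360° − 122.7° = 237.3°.
That fraction of the synodic month is 237.3/360 × 29.531 d ≈ 19.47 d.

19.5 days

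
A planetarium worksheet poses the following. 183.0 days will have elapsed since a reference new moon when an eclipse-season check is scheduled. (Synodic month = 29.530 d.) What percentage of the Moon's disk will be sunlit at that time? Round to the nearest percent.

34%

183.0/29.530 = 6.197 lunations, so 6 complete cycles and 5.82 d into the next.
Phase angle: θ = 360°·(5.82 d)/(29.530 d) = 71.0°.
Illuminated fraction = (1 − cos 71.0°)/2 = (1 − 0.326)/2 ≈ 0.337, so 34%.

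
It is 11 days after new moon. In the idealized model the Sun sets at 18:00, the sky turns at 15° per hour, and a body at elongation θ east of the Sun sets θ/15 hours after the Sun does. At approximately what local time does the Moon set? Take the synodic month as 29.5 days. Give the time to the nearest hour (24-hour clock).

Elongation θ = 360° × 11/29.5 ≈ 134.2°.
At 15° of sky rotation per hour, 134.2° corresponds to a 8.95 h lag.
18:00 + 8.95 h ≈ 02:57 → 03:00 to the nearest hour.

03:00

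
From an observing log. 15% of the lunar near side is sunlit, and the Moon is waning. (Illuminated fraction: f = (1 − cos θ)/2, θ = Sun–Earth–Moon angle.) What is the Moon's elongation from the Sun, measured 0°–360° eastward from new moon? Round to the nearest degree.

Invert f = (1 − cos θ)/2 to get cos θ = 1 − 2(0.15) = 0.700, hence θ₀ = arccos 0.700 = 45.6°.
Waning ⇒ past full, so θ = 360° − 45.6° = 314.4°.

314°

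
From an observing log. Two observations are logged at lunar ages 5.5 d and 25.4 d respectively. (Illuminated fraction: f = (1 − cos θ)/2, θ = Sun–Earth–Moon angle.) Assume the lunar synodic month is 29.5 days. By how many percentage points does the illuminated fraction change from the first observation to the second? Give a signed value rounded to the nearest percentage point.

θ₁ = 360° × 5.5/29.5 = 67.1°, f₁ = (1 − cos θ₁)/2 = 0.306.
θ₂ = 360° × 25.4/29.5 = 310.0°, f₂ = (1 − cos θ₂)/2 = 0.179.
Change = f₂ − f₁ = -0.127 → -13 percentage points.

-13 percentage points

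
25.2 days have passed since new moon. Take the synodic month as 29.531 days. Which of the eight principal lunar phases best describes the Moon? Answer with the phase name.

waning crescent

θ ≈ 360° × 25.2/29.531 = 307°, which falls in the waning crescent sector.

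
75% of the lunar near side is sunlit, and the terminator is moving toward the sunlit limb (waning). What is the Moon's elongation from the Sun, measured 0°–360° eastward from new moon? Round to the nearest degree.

From f = (1 − cos θ)/2: cos θ = 1 − 2×0.75 = -0.500; arccos → 120.0°.
Since the Moon is past full (waning), take the reflex angle: θ = 360° − 120.0° = 240.0°.

240°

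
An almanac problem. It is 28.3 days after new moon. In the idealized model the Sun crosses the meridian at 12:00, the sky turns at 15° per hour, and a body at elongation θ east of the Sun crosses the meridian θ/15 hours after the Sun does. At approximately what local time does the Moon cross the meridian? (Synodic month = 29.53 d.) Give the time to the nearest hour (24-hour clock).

11:00

Phase angle: θ = 360°·(28.3 d)/(29.53 d) = 345.0°.
At 15° of sky rotation per hour, 345.0° corresponds to a 23.00 h lag.
12:00 + 23.00 h ≈ 11:00 → 11:00 to the nearest hour.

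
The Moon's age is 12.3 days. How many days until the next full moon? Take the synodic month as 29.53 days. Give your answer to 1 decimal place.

2.5 days

Full moon is 0.5 of the way through the cycle: age 0.5 × 29.53 = 14.765 d.
That is 14.765 − 12.3 = 2.465 days ahead.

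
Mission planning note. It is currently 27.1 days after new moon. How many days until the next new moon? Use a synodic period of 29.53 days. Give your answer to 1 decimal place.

2.4 days

The next new moon completes the synodic month: 29.53 − 27.1 = 2.430 days.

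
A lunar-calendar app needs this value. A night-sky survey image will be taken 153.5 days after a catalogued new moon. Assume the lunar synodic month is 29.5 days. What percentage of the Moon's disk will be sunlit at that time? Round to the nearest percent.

153.5/29.5 = 5.203 lunations, so 5 complete cycles and 6.00 d into the next.
The Moon has covered 6.00/29.5 of its cycle, so θ ≈ 360° × 6.00/29.5 = 73.2°.
cos 73.2° = 0.289, so f = (1 − 0.289)/2 = 0.356, so 36%.

36%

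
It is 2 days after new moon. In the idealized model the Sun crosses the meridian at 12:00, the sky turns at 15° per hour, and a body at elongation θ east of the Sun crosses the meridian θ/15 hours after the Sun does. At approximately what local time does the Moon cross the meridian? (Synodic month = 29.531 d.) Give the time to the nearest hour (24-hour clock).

14:00

Elongation θ = 360° × 2/29.531 ≈ 24.4°.
Delay after the Sun = 24.4° / (15°/h) ≈ 1.63 h.
12:00 + 1.63 h ≈ 13:38 → 14:00 to the nearest hour.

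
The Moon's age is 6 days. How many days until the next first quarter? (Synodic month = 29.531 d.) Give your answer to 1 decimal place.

First quarter occurs at elongation 90°, i.e. at age 29.531 × 90/360 = 7.383 d.
So 1.383 days remain (7.383 − 6).

1.4 days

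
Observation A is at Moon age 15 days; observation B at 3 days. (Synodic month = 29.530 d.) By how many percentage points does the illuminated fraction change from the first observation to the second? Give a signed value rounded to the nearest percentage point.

-90 percentage points

First observation: θ = 360°·15/29.530 = 182.9°, so f = 0.999.
Second observation: θ = 36.6°, f = 0.098.
Δf = 0.098 − 0.999 = -0.901, i.e. -90 pp.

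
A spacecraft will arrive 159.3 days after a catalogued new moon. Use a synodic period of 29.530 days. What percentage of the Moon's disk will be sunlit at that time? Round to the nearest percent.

89%

159.3/29.530 = 5.395 lunations, so 5 complete cycles and 11.65 d into the next.
The Moon has covered 11.65/29.530 of its cycle, so θ ≈ 360° × 11.65/29.530 = 142.0°.
cos 142.0° = (-0.788), so f = (1 − (-0.788))/2 = 0.894, so 89%.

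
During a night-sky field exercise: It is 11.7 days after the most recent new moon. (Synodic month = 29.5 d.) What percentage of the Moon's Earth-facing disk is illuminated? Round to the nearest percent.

The Moon has covered 11.7/29.5 of its cycle, so θ ≈ 360° × 11.7/29.5 = 142.8°.
Illuminated fraction = (1 − cos 142.8°)/2 = (1 − (-0.796))/2 ≈ 0.898, so 90%.

90%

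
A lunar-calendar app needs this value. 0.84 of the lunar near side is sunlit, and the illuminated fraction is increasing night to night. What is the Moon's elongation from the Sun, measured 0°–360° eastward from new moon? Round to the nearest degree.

Invert f = (1 − cos θ)/2 to get cos θ = 1 − 2(0.84) = -0.680, hence θ₀ = arccos -0.680 = 132.8°.
The Moon is waxing (0°–180°), so θ = 132.8° directly.

133°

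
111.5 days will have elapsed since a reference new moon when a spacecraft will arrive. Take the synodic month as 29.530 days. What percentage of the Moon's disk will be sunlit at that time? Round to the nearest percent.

42%

111.5/29.530 = 3.776 lunations, so 3 complete cycles and 22.91 d into the next.
Phase angle: θ = 360°·(22.91 d)/(29.530 d) = 279.3°.
cos 279.3° = 0.162, so f = (1 − 0.162)/2 = 0.419, so 42%.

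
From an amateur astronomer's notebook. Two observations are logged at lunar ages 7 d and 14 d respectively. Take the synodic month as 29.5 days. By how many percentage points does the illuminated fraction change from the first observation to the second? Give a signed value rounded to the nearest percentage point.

θ₁ = 360° × 7/29.5 = 85.4°, f₁ = (1 − cos θ₁)/2 = 0.460.
θ₂ = 360° × 14/29.5 = 170.8°, f₂ = (1 − cos θ₂)/2 = 0.994.
Change = f₂ − f₁ = +0.534 → +53 percentage points.

+53 pp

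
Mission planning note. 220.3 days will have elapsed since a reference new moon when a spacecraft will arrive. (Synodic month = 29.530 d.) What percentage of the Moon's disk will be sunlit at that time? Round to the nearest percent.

Reduce mod P: 220.3 − 7×29.530 = 13.59 d into the current lunation.
Phase angle: θ = 360°·(13.59 d)/(29.530 d) = 165.7°.
cos 165.7° = (-0.969), so f = (1 − (-0.969))/2 = 0.984, so 98%.

98%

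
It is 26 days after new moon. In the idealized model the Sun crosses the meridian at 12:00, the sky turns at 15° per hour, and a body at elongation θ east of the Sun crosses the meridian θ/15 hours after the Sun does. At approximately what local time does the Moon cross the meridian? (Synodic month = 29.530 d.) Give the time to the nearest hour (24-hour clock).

09:00

The Moon has covered 26/29.530 of its cycle, so θ ≈ 360° × 26/29.530 = 317.0°.
At 15° of sky rotation per hour, 317.0° corresponds to a 21.13 h lag.
12:00 + 21.13 h ≈ 09:08 → 09:00 to the nearest hour.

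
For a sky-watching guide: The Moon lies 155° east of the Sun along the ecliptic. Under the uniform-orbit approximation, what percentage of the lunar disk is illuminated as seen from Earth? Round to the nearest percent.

95%

cos 155° = (-0.906), so f = (1 − (-0.906))/2 = 0.953, i.e. 95%.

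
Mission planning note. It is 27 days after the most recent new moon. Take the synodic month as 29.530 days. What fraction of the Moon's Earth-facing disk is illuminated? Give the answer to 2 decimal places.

Phase angle: θ = 360°·(27 d)/(29.530 d) = 329.2°.
Illuminated fraction = (1 − cos 329.2°)/2 = (1 − 0.859)/2 ≈ 0.071.

0.07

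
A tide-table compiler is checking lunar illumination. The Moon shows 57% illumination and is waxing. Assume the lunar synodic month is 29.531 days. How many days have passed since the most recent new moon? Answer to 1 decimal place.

cos θ = 1 − 2f = -0.140, giving a principal value of 98.0°.
Before full moon the principal value applies: θ = 98.0°.
At 360°/29.531 d per day, 98.0° corresponds to 8.04 days.

8.0 days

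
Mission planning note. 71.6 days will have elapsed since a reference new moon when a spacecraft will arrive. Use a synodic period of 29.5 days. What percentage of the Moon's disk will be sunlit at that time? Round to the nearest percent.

95%

71.6 d spans 2 complete synodic months (2 × 29.5 = 59.00 d) plus 12.60 d.
The Moon has covered 12.60/29.5 of its cycle, so θ ≈ 360° × 12.60/29.5 = 153.8°.
cos 153.8° = (-0.897), so f = (1 − (-0.897))/2 = 0.948, so 95%.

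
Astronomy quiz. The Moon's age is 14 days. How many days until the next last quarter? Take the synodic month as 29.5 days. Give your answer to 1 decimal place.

8.1 days

Last quarter is 0.75 of the way through the cycle: age 0.75 × 29.5 = 22.125 d.
That is 22.125 − 14 = 8.125 days ahead.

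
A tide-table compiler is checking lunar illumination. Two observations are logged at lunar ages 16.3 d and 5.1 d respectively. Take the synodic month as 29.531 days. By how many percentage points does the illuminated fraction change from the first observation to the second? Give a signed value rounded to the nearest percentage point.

-71 percentage points

First observation: θ = 360°·16.3/29.531 = 198.7°, so f = 0.974.
Second observation: θ = 62.2°, f = 0.267.
Δf = 0.267 − 0.974 = -0.707, i.e. -71 pp.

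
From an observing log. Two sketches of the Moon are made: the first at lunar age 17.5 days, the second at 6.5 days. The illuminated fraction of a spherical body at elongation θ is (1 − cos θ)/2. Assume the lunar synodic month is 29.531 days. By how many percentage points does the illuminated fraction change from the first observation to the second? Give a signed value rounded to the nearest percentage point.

-51 percentage points

First observation: θ = 360°·17.5/29.531 = 213.3°, so f = 0.918.
Second observation: θ = 79.2°, f = 0.407.
Δf = 0.407 − 0.918 = -0.511, i.e. -51 pp.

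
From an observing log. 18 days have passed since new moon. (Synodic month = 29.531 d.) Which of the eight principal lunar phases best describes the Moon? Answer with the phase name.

θ ≈ 360° × 18/29.531 = 219°, which falls in the waning gibbous sector.

waning gibbous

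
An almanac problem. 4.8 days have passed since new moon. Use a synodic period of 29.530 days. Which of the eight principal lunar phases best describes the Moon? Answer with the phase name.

waxing crescent

At 4.8/29.530 of the cycle, θ ≈ 59° — the waxing crescent range.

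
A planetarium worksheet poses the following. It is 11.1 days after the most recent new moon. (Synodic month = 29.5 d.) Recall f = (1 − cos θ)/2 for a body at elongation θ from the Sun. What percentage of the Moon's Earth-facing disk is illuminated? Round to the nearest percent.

86%

Elongation θ = 360° × 11.1/29.5 ≈ 135.5°.
Illuminated fraction = (1 − cos 135.5°)/2 = (1 − (-0.713))/2 ≈ 0.856, so 86%.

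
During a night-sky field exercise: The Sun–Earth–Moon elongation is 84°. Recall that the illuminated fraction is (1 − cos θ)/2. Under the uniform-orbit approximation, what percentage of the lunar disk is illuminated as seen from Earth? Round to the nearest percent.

45%

Half-versine of 84°: (1 − 0.105)/2 = 0.448, i.e. 45%.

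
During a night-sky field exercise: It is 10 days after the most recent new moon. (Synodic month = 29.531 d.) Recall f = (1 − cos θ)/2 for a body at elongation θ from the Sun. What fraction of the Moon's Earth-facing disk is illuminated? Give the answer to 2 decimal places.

The Moon has covered 10/29.531 of its cycle, so θ ≈ 360° × 10/29.531 = 121.9°.
cos 121.9° = (-0.529), so f = (1 − (-0.529))/2 = 0.764.

0.76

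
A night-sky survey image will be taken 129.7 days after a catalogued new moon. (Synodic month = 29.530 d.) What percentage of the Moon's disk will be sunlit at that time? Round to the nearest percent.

89%

129.7 d spans 4 complete synodic months (4 × 29.530 = 118.12 d) plus 11.58 d.
The Moon has covered 11.58/29.530 of its cycle, so θ ≈ 360° × 11.58/29.530 = 141.2°.
Illuminated fraction = (1 − cos 141.2°)/2 = (1 − (-0.779))/2 ≈ 0.890, so 89%.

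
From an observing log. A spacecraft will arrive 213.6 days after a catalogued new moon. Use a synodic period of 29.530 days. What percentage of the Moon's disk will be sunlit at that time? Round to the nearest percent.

45%

213.6/29.530 = 7.233 lunations, so 7 complete cycles and 6.89 d into the next.
The Moon has covered 6.89/29.530 of its cycle, so θ ≈ 360° × 6.89/29.530 = 84.0°.
Illuminated fraction = (1 − cos 84.0°)/2 = (1 − 0.105)/2 ≈ 0.448, so 45%.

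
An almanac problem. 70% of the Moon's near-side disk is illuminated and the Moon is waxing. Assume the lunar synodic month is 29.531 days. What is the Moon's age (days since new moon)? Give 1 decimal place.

9.3 days

cos θ = 1 − 2f = -0.400, giving a principal value of 113.6°.
Before full moon the principal value applies: θ = 113.6°.
Age = 29.531 × 113.6°/360° ≈ 9.32 days.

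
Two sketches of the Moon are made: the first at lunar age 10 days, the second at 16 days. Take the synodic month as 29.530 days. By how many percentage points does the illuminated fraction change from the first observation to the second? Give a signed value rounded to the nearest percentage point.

θ₁ = 360° × 10/29.530 = 121.9°, f₁ = (1 − cos θ₁)/2 = 0.764.
θ₂ = 360° × 16/29.530 = 195.1°, f₂ = (1 − cos θ₂)/2 = 0.983.
Change = f₂ − f₁ = +0.219 → +22 percentage points.

+22 pp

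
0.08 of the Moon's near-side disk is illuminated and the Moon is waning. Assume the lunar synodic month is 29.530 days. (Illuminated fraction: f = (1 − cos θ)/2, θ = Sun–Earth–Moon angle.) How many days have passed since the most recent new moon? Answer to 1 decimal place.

cos θ = 1 − 2f = 0.840, giving a principal value of 32.9°.
Waning ⇒ past full, so θ = 360° − 32.9° = 327.1°.
That fraction of the synodic month is 327.1/360 × 29.530 d ≈ 26.83 d.

26.8 days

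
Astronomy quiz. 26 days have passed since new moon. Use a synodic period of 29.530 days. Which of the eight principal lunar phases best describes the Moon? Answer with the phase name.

waning crescent

At 26/29.530 of the cycle, θ ≈ 317° — the waning crescent range.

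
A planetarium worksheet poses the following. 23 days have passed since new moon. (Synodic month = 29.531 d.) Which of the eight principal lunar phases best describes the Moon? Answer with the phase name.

At 23/29.531 of the cycle, θ ≈ 280° — the last quarter range.

last quarter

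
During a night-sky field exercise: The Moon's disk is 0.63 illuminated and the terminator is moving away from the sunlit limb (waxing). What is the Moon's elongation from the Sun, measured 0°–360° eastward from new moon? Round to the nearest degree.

cos θ = 1 − 2f = -0.260, giving a principal value of 105.1°.
Waxing ⇒ before full, so θ = 105.1°.

105°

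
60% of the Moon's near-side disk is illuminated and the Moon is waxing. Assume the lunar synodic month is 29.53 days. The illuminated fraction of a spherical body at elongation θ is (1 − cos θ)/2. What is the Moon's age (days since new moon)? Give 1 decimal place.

8.3 days

From f = (1 − cos θ)/2: cos θ = 1 − 2×0.60 = -0.200; arccos → 101.5°.
Waxing ⇒ before full, so θ = 101.5°.
Age = 29.53 × 101.5°/360° ≈ 8.33 days.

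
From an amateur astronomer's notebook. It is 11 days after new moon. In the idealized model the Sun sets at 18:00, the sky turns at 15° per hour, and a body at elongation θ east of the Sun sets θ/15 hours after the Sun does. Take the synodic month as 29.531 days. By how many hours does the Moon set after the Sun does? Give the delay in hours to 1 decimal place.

8.9 h

The Moon has covered 11/29.531 of its cycle, so θ ≈ 360° × 11/29.531 = 134.1°.
Delay after the Sun = 134.1° / (15°/h) ≈ 8.94 h.
So the Moon sets 8.94 h after the Sun.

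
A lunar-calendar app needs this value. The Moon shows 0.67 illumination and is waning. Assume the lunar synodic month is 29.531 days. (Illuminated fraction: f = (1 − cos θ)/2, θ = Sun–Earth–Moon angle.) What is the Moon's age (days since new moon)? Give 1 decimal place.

From f = (1 − cos θ)/2: cos θ = 1 − 2×0.67 = -0.340; arccos → 109.9°.
Since the Moon is past full (waning), take the reflex angle: θ = 360° − 109.9° = 250.1°.
Age = 29.531 × 250.1°/360° ≈ 20.52 days.

20.5 days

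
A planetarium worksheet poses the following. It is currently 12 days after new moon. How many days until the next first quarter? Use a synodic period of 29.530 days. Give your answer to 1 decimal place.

First quarter occurs at elongation 90°, i.e. at age 29.530 × 90/360 = 7.383 d.
This lunation's first quarter (7.383 d) has passed, so add one period: 36.913 − 12 = 24.913 days.

24.9 days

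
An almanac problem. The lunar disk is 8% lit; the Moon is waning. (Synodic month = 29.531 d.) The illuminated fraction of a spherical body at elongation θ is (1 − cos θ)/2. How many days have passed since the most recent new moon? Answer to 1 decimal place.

Invert f = (1 − cos θ)/2 to get cos θ = 1 − 2(0.08) = 0.840, hence θ₀ = arccos 0.840 = 32.9°.
Waning ⇒ past full, so θ = 360° − 32.9° = 327.1°.
That fraction of the synodic month is 327.1/360 × 29.531 d ≈ 26.84 d.

26.8 days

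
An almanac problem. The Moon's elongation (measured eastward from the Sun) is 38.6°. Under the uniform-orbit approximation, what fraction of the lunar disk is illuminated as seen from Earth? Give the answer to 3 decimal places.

0.109

Half-versine of 38.6°: (1 − 0.782)/2 = 0.109.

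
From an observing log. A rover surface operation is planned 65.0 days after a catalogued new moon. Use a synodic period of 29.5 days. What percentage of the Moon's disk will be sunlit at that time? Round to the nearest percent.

65.0/29.5 = 2.203 lunations, so 2 complete cycles and 6.00 d into the next.
Phase angle: θ = 360°·(6.00 d)/(29.5 d) = 73.2°.
cos 73.2° = 0.289, so f = (1 − 0.289)/2 = 0.356, so 36%.

36%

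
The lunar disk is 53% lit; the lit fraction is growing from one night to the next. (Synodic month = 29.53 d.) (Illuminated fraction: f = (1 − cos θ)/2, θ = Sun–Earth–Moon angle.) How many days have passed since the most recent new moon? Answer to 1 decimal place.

From f = (1 − cos θ)/2: cos θ = 1 − 2×0.53 = -0.060; arccos → 93.4°.
The Moon is waxing (0°–180°), so θ = 93.4° directly.
That fraction of the synodic month is 93.4/360 × 29.53 d ≈ 7.66 d.

7.7 days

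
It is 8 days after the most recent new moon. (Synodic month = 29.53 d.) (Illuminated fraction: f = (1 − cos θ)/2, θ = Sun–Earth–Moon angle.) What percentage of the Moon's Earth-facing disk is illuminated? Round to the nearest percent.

57%

Elongation θ = 360° × 8/29.53 ≈ 97.5°.
With cos θ = (-0.131), the lit fraction is (1 − (-0.131))/2 ≈ 0.566, so 57%.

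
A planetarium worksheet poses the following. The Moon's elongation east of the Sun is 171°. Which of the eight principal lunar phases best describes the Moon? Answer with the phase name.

full moon

171° lies in the full moon sector of the 8-phase cycle.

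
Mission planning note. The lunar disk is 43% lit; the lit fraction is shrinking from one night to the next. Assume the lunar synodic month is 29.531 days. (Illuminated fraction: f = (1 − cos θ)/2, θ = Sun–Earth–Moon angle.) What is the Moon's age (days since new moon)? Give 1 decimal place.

cos θ = 1 − 2f = 0.140, giving a principal value of 82.0°.
Waning ⇒ past full, so θ = 360° − 82.0° = 278.0°.
At 360°/29.531 d per day, 278.0° corresponds to 22.81 days.

22.8 days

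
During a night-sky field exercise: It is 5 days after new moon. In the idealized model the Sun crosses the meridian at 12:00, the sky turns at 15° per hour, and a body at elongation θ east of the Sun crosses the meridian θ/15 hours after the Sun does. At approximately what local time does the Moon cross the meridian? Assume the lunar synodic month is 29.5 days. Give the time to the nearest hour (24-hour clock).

16:00

Elongation θ = 360° × 5/29.5 ≈ 61.0°.
Delay after the Sun = 61.0° / (15°/h) ≈ 4.07 h.
12:00 + 4.07 h ≈ 16:04 → 16:00 to the nearest hour.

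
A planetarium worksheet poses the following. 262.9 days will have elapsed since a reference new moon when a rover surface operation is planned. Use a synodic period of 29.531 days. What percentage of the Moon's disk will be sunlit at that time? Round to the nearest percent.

262.9 d spans 8 complete synodic months (8 × 29.531 = 236.25 d) plus 26.65 d.
The Moon has covered 26.65/29.531 of its cycle, so θ ≈ 360° × 26.65/29.531 = 324.9°.
Illuminated fraction = (1 − cos 324.9°)/2 = (1 − 0.818)/2 ≈ 0.091, so 9%.

9%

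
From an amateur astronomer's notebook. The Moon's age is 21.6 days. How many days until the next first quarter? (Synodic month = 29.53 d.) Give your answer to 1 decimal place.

First quarter occurs at elongation 90°, i.e. at age 29.53 × 90/360 = 7.383 d.
Already past this cycle's first quarter; the next is at 7.383 + 29.53 = 36.913 d, so 36.913 − 21.6 = 15.312 days.

15.3 days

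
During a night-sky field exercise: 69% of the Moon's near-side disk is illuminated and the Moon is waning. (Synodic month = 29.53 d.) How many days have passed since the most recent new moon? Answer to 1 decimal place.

cos θ = 1 − 2f = -0.380, giving a principal value of 112.3°.
Waning ⇒ past full, so θ = 360° − 112.3° = 247.7°.
At 360°/29.53 d per day, 247.7° corresponds to 20.32 days.

20.3 days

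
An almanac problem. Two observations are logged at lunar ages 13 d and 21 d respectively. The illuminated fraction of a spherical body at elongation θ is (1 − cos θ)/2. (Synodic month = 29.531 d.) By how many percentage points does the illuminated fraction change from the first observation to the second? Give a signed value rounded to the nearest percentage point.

θ₁ = 360° × 13/29.531 = 158.5°, f₁ = (1 − cos θ₁)/2 = 0.965.
θ₂ = 360° × 21/29.531 = 256.0°, f₂ = (1 − cos θ₂)/2 = 0.621.
Change = f₂ − f₁ = -0.344 → -34 percentage points.

-34 percentage points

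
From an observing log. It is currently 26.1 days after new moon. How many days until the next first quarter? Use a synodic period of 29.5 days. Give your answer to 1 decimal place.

First quarter occurs at elongation 90°, i.e. at age 29.5 × 90/360 = 7.375 d.
This lunation's first quarter (7.375 d) has passed, so add one period: 36.875 − 26.1 = 10.775 days.

10.8 days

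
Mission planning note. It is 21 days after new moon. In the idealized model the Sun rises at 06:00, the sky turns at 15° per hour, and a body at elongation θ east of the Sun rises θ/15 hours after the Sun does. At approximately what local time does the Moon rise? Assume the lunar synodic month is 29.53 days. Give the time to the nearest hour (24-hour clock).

23:00

The Moon has covered 21/29.53 of its cycle, so θ ≈ 360° × 21/29.53 = 256.0°.
At 15° of sky rotation per hour, 256.0° corresponds to a 17.07 h lag.
06:00 + 17.07 h ≈ 23:04 → 23:00 to the nearest hour.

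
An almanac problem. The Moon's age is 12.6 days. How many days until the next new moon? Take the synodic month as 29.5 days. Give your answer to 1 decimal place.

One full lunation from the last new moon is 29.5 d; remaining = 29.5 − 12.6 = 16.900 d.

16.9 days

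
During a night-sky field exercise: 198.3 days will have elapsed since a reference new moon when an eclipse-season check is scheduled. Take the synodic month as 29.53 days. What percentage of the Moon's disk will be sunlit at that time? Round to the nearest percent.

198.3/29.53 = 6.715 lunations, so 6 complete cycles and 21.12 d into the next.
Phase angle: θ = 360°·(21.12 d)/(29.53 d) = 257.5°.
With cos θ = (-0.217), the lit fraction is (1 − (-0.217))/2 ≈ 0.608, so 61%.

61%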